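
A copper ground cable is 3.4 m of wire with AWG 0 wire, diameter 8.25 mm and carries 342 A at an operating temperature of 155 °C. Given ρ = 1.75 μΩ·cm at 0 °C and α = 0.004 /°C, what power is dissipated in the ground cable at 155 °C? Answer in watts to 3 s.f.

ρ = 1.75 μΩ·cm = 1.75×10^-8 Ω·m
A = π(8.25/2 mm)² = π(4.1250e-03 m)² = 5.346e-05 m²
R₍0₎ = ρL/A = (1.75×10^-8)(3.4)/(5.346e-05) = 0.001113 Ω
R₍155₎ = R₍0₎(1 + αΔT) = 0.001113 × (1 + 0.004×155) = 0.001803 Ω
P = I²R = (342)² × 0.001803 = 211 W

211 W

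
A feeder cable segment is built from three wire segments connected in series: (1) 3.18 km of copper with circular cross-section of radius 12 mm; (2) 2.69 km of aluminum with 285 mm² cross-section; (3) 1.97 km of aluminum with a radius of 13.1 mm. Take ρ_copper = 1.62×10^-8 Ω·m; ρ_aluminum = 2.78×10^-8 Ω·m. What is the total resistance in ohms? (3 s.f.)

Seg 1: A = πr² = π(1.2000e-02 m)² = 4.524e-04 m²
R_1 = (1.62×10^-8)(3180)/(4.524e-04) = 0.1139 Ω
Seg 2: A = 285 mm² = 2.850e-04 m²
R_2 = (2.78×10^-8)(2690)/(2.850e-04) = 0.2624 Ω
Seg 3: A = πr² = π(1.3100e-02 m)² = 5.391e-04 m²
R_3 = (2.78×10^-8)(1970)/(5.391e-04) = 0.1016 Ω
R_total = R_1 + R_2 + R_3 = 0.478 Ω

0.478 Ω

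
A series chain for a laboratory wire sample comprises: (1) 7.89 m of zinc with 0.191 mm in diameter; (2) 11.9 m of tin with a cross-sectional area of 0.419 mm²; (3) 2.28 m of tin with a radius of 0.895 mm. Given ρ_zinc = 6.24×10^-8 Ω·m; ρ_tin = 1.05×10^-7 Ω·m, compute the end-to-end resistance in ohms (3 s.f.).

Seg 1: A = π(d/2)² = π(9.5500e-05 m)² = 2.865e-08 m²
R_1 = (6.24×10^-8)(7.89)/(2.865e-08) = 17.18 Ω
Seg 2: A = 0.419 mm² = 4.190e-07 m²
R_2 = (1.05×10^-7)(11.9)/(4.190e-07) = 2.982 Ω
Seg 3: A = πr² = π(8.9500e-04 m)² = 2.516e-06 m²
R_3 = (1.05×10^-7)(2.28)/(2.516e-06) = 0.09513 Ω
R_total = R_1 + R_2 + R_3 = 20.3 Ω

20.3 Ω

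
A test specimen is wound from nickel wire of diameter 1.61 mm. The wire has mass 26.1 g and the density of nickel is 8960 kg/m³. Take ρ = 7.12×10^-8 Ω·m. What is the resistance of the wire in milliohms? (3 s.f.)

50.0 mΩ

A = π(d/2)² = π(8.0500e-04 m)² = 2.0358e-06 m²
L = m/(density·A) = 0.0261/(8960×2.0358e-06) = 1.431 m
R = ρL/A = (7.12×10^-8)(1.431)/(2.0358e-06) = 50.0 mΩ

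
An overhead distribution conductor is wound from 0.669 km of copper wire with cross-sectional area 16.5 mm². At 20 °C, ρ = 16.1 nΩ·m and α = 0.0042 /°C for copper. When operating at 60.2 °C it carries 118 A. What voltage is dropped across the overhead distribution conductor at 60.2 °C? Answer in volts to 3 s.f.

ρ = 16.1 nΩ·m = 1.61×10^-8 Ω·m
A = 16.5 mm² = 1.650e-05 m²
R₍20₎ = ρL/A = (1.61×10^-8)(669)/(1.650e-05) = 0.6528 Ω
R₍60.2₎ = R₍20₎(1 + αΔT) = 0.6528 × (1 + 0.0042×40.2) = 0.763 Ω
V = IR = 118 × 0.763 = 90.0 V

90.0 V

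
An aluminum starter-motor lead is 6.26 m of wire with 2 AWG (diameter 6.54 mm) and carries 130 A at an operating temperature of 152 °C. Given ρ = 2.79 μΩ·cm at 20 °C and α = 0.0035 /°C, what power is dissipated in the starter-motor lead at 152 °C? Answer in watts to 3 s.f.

ρ = 2.79 μΩ·cm = 2.79×10^-8 Ω·m
A = π(6.54/2 mm)² = π(3.2700e-03 m)² = 3.359e-05 m²
R₍20₎ = ρL/A = (2.79×10^-8)(6.26)/(3.359e-05) = 0.005199 Ω
R₍152₎ = R₍20₎(1 + αΔT) = 0.005199 × (1 + 0.0035×132) = 0.007601 Ω
P = I²R = (130)² × 0.007601 = 128 W

128 W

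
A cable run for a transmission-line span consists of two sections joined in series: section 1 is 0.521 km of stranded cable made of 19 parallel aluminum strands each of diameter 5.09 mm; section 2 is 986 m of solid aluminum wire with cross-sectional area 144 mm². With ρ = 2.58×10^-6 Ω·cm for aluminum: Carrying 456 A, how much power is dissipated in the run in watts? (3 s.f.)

44000 W

ρ = 2.58×10^-6 Ω·cm = 2.58×10^-8 Ω·m
Section 1: A_strand = π(2.5450e-03)² = 2.035e-05 m²; R₁ = ρL/(N·A_s) = (2.58×10^-8)(521)/(19×2.035e-05) = 0.03477 Ω
Section 2: A = 144 mm² = 1.440e-04 m²
R₂ = (2.58×10^-8)(986)/(1.440e-04) = 0.1767 Ω
R = R₁ + R₂ = 0.2114 Ω
P = I²R = (456)² × 0.2114 = 44000 W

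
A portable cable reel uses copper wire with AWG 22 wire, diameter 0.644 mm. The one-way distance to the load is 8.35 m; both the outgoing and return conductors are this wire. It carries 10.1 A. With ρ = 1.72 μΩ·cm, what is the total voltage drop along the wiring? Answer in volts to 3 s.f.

8.91 V

ρ = 1.72 μΩ·cm = 1.72×10^-8 Ω·m
A = π(0.644/2 mm)² = π(3.2200e-04 m)² = 3.257e-07 m²
Total conductor length (both ways) L = 2 × 8.35 = 16.7 m
R = ρL/A = (1.72×10^-8)(16.7)/(3.257e-07) = 0.8818 Ω
V = IR = 10.1 × 0.8818 = 8.91 V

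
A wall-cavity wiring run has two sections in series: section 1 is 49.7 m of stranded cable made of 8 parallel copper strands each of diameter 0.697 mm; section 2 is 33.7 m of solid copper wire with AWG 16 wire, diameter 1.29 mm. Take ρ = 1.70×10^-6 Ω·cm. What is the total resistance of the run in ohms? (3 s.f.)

ρ = 1.70×10^-6 Ω·cm = 1.70×10^-8 Ω·m
Section 1: A_strand = π(3.4850e-04)² = 3.816e-07 m²; R₁ = ρL/(N·A_s) = (1.70×10^-8)(49.7)/(8×3.816e-07) = 0.2768 Ω
Section 2: A = π(1.29/2 mm)² = π(6.4500e-04 m)² = 1.307e-06 m²
R₂ = (1.70×10^-8)(33.7)/(1.307e-06) = 0.4383 Ω
R = R₁ + R₂ = 0.715 Ω

0.715 Ω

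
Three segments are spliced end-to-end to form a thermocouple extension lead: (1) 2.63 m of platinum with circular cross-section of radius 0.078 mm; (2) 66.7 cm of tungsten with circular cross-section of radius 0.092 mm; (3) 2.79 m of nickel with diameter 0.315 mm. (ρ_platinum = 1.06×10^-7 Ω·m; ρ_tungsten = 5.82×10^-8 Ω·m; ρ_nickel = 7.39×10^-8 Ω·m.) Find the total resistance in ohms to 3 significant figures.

Seg 1: A = πr² = π(7.8000e-05 m)² = 1.911e-08 m²
R_1 = (1.06×10^-7)(2.63)/(1.911e-08) = 14.59 Ω
Seg 2: A = πr² = π(9.2000e-05 m)² = 2.659e-08 m²
R_2 = (5.82×10^-8)(0.667)/(2.659e-08) = 1.46 Ω
Seg 3: A = π(d/2)² = π(1.5750e-04 m)² = 7.793e-08 m²
R_3 = (7.39×10^-8)(2.79)/(7.793e-08) = 2.646 Ω
R_total = R_1 + R_2 + R_3 = 18.7 Ω

18.7 Ω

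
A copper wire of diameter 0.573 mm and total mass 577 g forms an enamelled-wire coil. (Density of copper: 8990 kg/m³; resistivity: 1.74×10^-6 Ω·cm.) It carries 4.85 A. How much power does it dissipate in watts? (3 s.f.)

ρ = 1.74×10^-6 Ω·cm = 1.74×10^-8 Ω·m
A = π(d/2)² = π(2.8650e-04 m)² = 2.5787e-07 m²
L = m/(density·A) = 0.577/(8990×2.5787e-07) = 248.9 m
R = ρL/A = (1.74×10^-8)(248.9)/(2.5787e-07) = 16.79 Ω
P = I²R = (4.85)² × 16.79 = 395 W

395 W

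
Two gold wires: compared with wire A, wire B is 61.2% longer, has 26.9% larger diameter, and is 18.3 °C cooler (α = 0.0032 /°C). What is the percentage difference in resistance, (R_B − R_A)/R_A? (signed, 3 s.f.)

-5.76%

R ∝ ρL/d² with ρ ∝ (1+αΔT), so R_B/R_A = (1 + 61.2/100) × (1 + 26.9/100)⁻² × (1 − 0.0032×18.3)
= 1.612 × 0.621 × 0.9414 = 0.9424
(R_B − R_A)/R_A = 0.9424 − 1 = -5.76%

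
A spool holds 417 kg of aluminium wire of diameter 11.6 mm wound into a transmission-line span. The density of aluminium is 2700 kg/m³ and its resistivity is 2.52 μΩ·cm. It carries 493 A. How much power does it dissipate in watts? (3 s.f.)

84700 W

ρ = 2.52 μΩ·cm = 2.52×10^-8 Ω·m
A = π(d/2)² = π(5.8000e-03 m)² = 1.0568e-04 m²
L = m/(density·A) = 417/(2700×1.0568e-04) = 1461 m
R = ρL/A = (2.52×10^-8)(1461)/(1.0568e-04) = 0.3485 Ω
P = I²R = (493)² × 0.3485 = 84700 W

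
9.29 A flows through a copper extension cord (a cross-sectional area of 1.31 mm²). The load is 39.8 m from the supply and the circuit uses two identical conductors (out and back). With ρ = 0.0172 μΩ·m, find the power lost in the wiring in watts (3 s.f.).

90.2 W

ρ = 0.0172 μΩ·m = 1.72×10^-8 Ω·m
A = 1.31 mm² = 1.310e-06 m²
Total conductor length (both ways) L = 2 × 39.8 = 79.6 m
R = ρL/A = (1.72×10^-8)(79.6)/(1.310e-06) = 1.045 Ω
P = I²R = (9.29)² × 1.045 = 90.2 W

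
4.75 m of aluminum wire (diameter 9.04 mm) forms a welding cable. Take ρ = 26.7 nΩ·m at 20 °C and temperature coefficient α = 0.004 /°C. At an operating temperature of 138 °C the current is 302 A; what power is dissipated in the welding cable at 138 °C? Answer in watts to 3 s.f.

ρ = 26.7 nΩ·m = 2.67×10^-8 Ω·m
A = π(d/2)² = π(4.5200e-03 m)² = 6.418e-05 m²
R₍20₎ = ρL/A = (2.67×10^-8)(4.75)/(6.418e-05) = 0.001976 Ω
R₍138₎ = R₍20₎(1 + αΔT) = 0.001976 × (1 + 0.004×118) = 0.002909 Ω
P = I²R = (302)² × 0.002909 = 265 W

265 W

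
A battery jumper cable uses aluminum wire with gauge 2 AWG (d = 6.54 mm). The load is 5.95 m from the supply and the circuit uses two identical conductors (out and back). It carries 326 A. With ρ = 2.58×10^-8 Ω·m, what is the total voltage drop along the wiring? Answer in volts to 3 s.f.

2.98 V

A = π(6.54/2 mm)² = π(3.2700e-03 m)² = 3.359e-05 m²
Total conductor length (both ways) L = 2 × 5.95 = 11.9 m
R = ρL/A = (2.58×10^-8)(11.9)/(3.359e-05) = 0.009139 Ω
V = IR = 326 × 0.009139 = 2.98 V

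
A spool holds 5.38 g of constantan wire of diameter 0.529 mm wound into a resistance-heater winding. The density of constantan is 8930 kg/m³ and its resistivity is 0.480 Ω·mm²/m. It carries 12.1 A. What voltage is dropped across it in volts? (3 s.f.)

72.4 V

ρ = 0.480 Ω·mm²/m = 4.80×10^-7 Ω·m
A = π(d/2)² = π(2.6450e-04 m)² = 2.1979e-07 m²
L = m/(density·A) = 0.00538/(8930×2.1979e-07) = 2.741 m
R = ρL/A = (4.80×10^-7)(2.741)/(2.1979e-07) = 5.986 Ω
V = IR = 12.1 × 5.986 = 72.4 V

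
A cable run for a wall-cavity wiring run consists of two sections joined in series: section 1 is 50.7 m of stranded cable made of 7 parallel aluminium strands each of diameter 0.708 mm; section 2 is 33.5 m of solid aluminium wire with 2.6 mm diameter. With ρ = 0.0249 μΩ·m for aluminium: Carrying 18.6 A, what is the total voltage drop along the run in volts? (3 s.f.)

ρ = 0.0249 μΩ·m = 2.49×10^-8 Ω·m
Section 1: A_strand = π(3.5400e-04)² = 3.937e-07 m²; R₁ = ρL/(N·A_s) = (2.49×10^-8)(50.7)/(7×3.937e-07) = 0.4581 Ω
Section 2: A = π(d/2)² = π(1.3000e-03 m)² = 5.309e-06 m²
R₂ = (2.49×10^-8)(33.5)/(5.309e-06) = 0.1571 Ω
R = R₁ + R₂ = 0.6152 Ω
V = IR = 18.6 × 0.6152 = 11.4 V

11.4 V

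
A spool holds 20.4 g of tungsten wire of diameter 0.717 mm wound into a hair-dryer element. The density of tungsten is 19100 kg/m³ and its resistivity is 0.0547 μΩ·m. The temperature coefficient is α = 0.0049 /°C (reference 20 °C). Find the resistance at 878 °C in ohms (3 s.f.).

ρ = 0.0547 μΩ·m = 5.47×10^-8 Ω·m
A = π(d/2)² = π(3.5850e-04 m)² = 4.0376e-07 m²
L = m/(density·A) = 0.0204/(19100×4.0376e-07) = 2.645 m
R = ρL/A = (5.47×10^-8)(2.645)/(4.0376e-07) = 0.3584 Ω
R(878 °C) = 0.3584 × (1 + 0.0049×858) = 1.87 Ω

1.87 Ω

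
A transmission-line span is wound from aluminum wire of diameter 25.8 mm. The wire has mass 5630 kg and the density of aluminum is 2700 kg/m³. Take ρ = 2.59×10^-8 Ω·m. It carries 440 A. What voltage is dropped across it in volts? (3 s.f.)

A = π(d/2)² = π(1.2900e-02 m)² = 5.2279e-04 m²
L = m/(density·A) = 5630/(2700×5.2279e-04) = 3989 m
R = ρL/A = (2.59×10^-8)(3989)/(5.2279e-04) = 0.1976 Ω
V = IR = 440 × 0.1976 = 86.9 V

86.9 V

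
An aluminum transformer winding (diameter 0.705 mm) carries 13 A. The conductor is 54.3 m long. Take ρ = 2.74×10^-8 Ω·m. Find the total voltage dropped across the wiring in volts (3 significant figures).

49.5 V

A = π(d/2)² = π(3.5250e-04 m)² = 3.904e-07 m²
R = ρL/A = (2.74×10^-8)(54.3)/(3.904e-07) = 3.811 Ω
V = IR = 13 × 3.811 = 49.5 V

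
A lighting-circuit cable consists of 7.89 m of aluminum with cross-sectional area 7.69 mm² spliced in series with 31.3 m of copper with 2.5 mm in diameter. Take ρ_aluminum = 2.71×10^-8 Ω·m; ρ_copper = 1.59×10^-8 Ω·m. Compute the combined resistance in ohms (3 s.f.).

Segment 1: A = 7.69 mm² = 7.690e-06 m²
R₁ = ρL/A = (2.71×10^-8)(7.89)/(7.690e-06) = 0.0278 Ω
Segment 2: A = π(d/2)² = π(1.2500e-03 m)² = 4.909e-06 m²
R₂ = (1.59×10^-8)(31.3)/(4.909e-06) = 0.1014 Ω
R = R₁ + R₂ = 0.129 Ω

0.129 Ω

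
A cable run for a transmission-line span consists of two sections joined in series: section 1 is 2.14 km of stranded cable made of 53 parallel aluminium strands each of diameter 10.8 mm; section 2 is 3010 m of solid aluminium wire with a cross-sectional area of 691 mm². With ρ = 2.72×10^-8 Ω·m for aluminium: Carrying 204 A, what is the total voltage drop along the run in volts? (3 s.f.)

26.6 V

Section 1: A_strand = π(5.4000e-03)² = 9.161e-05 m²; R₁ = ρL/(N·A_s) = (2.72×10^-8)(2140)/(53×9.161e-05) = 0.01199 Ω
Section 2: A = 691 mm² = 6.910e-04 m²
R₂ = (2.72×10^-8)(3010)/(6.910e-04) = 0.1185 Ω
R = R₁ + R₂ = 0.1305 Ω
V = IR = 204 × 0.1305 = 26.6 V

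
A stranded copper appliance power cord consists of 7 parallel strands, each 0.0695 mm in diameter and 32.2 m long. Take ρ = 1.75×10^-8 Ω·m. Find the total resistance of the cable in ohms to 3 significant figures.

21.2 Ω

A_strand = π(3.4750e-05 m)² = 3.794e-09 m²
R_strand = ρL/A = (1.75×10^-8)(32.2)/(3.794e-09) = 148.5 Ω
R_total = R_strand/N = 148.5/7 = 21.2 Ω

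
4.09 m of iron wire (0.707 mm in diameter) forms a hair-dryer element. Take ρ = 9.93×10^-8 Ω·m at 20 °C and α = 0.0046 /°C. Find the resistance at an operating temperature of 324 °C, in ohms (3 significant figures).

2.48 Ω

A = π(d/2)² = π(3.5350e-04 m)² = 3.926e-07 m²
R₍20°C₎ = ρL/A = (9.93×10^-8)(4.09)/(3.926e-07) = 1.035 Ω
R = R₀(1 + αΔT) = 1.035(1 + 0.0046×304) = 2.48 Ω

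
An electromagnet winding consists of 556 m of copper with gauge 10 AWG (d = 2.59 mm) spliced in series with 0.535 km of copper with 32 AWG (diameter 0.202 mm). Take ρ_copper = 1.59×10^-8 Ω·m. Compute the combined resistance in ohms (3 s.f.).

Segment 1: A = π(2.59/2 mm)² = π(1.2950e-03 m)² = 5.269e-06 m²
R₁ = ρL/A = (1.59×10^-8)(556)/(5.269e-06) = 1.678 Ω
Segment 2: A = π(0.202/2 mm)² = π(1.0100e-04 m)² = 3.205e-08 m²
R₂ = (1.59×10^-8)(535)/(3.205e-08) = 265.4 Ω
R = R₁ + R₂ = 267 Ω

267 Ω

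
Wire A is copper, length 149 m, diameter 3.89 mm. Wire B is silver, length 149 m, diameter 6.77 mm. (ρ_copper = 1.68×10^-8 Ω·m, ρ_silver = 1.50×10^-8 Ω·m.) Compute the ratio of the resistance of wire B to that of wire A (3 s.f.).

R ∝ ρL/d², so R_B/R_A = (ρ_B/ρ_A) × (d_A/d_B)²
= (1.50×10^-8/1.68×10^-8) × (3.89/6.77)² = 0.295

0.295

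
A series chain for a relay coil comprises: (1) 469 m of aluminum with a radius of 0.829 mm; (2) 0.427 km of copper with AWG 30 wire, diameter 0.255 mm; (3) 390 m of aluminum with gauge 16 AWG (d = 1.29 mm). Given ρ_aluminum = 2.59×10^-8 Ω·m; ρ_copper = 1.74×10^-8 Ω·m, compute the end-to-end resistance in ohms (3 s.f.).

Seg 1: A = πr² = π(8.2900e-04 m)² = 2.159e-06 m²
R_1 = (2.59×10^-8)(469)/(2.159e-06) = 5.626 Ω
Seg 2: A = π(0.255/2 mm)² = π(1.2750e-04 m)² = 5.107e-08 m²
R_2 = (1.74×10^-8)(427)/(5.107e-08) = 145.5 Ω
Seg 3: A = π(1.29/2 mm)² = π(6.4500e-04 m)² = 1.307e-06 m²
R_3 = (2.59×10^-8)(390)/(1.307e-06) = 7.728 Ω
R_total = R_1 + R_2 + R_3 = 159 Ω

159 Ω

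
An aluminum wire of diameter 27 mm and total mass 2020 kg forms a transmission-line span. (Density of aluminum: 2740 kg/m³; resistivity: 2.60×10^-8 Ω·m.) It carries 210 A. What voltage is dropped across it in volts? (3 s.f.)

12.3 V

A = π(d/2)² = π(1.3500e-02 m)² = 5.7256e-04 m²
L = m/(density·A) = 2020/(2740×5.7256e-04) = 1288 m
R = ρL/A = (2.60×10^-8)(1288)/(5.7256e-04) = 0.05847 Ω
V = IR = 210 × 0.05847 = 12.3 V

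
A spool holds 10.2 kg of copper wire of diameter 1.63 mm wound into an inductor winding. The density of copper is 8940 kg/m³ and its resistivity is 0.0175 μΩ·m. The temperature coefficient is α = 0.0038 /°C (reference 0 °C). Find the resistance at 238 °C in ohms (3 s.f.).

ρ = 0.0175 μΩ·m = 1.75×10^-8 Ω·m
A = π(d/2)² = π(8.1500e-04 m)² = 2.0867e-06 m²
L = m/(density·A) = 10.2/(8940×2.0867e-06) = 546.8 m
R = ρL/A = (1.75×10^-8)(546.8)/(2.0867e-06) = 4.585 Ω
R(238 °C) = 4.585 × (1 + 0.0038×238) = 8.73 Ω

8.73 Ω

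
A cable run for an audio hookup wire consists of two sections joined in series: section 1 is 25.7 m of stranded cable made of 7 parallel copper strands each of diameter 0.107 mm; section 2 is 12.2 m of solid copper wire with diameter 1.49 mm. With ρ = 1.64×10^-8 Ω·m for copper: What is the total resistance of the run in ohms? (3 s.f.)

Section 1: A_strand = π(5.3500e-05)² = 8.992e-09 m²; R₁ = ρL/(N·A_s) = (1.64×10^-8)(25.7)/(7×8.992e-09) = 6.696 Ω
Section 2: A = π(d/2)² = π(7.4500e-04 m)² = 1.744e-06 m²
R₂ = (1.64×10^-8)(12.2)/(1.744e-06) = 0.1147 Ω
R = R₁ + R₂ = 6.81 Ω

6.81 Ω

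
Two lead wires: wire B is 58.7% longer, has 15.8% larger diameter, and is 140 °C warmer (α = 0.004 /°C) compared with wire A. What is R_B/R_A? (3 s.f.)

R ∝ ρL/d² with ρ ∝ (1+αΔT), so R_B/R_A = (1 + 58.7/100) × (1 + 15.8/100)⁻² × (1 + 0.004×140)
= 1.587 × 0.7457 × 1.56 = 1.85

1.85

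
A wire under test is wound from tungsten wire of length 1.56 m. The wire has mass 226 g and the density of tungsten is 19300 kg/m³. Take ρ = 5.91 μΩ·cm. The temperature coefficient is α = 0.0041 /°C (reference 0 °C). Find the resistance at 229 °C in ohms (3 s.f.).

ρ = 5.91 μΩ·cm = 5.91×10^-8 Ω·m
A = m/(density·L) = 0.226/(19300×1.56) = 7.5063e-06 m²
R = ρL/A = (5.91×10^-8)(1.56)/(7.5063e-06) = 0.01228 Ω
R(229 °C) = 0.01228 × (1 + 0.0041×229) = 0.0238 Ω

0.0238 Ω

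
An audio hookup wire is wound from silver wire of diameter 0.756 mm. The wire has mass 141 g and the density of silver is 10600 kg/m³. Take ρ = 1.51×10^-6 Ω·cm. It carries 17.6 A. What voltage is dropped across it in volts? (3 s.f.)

17.5 V

ρ = 1.51×10^-6 Ω·cm = 1.51×10^-8 Ω·m
A = π(d/2)² = π(3.7800e-04 m)² = 4.4888e-07 m²
L = m/(density·A) = 0.141/(10600×4.4888e-07) = 29.63 m
R = ρL/A = (1.51×10^-8)(29.63)/(4.4888e-07) = 0.9968 Ω
V = IR = 17.6 × 0.9968 = 17.5 V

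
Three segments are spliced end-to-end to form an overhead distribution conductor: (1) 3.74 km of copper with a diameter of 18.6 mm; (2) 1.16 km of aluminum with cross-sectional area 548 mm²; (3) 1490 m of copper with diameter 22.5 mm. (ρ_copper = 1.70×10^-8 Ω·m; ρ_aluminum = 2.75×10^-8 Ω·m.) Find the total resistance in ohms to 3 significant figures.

Seg 1: A = π(d/2)² = π(9.3000e-03 m)² = 2.717e-04 m²
R_1 = (1.70×10^-8)(3740)/(2.717e-04) = 0.234 Ω
Seg 2: A = 548 mm² = 5.480e-04 m²
R_2 = (2.75×10^-8)(1160)/(5.480e-04) = 0.05821 Ω
Seg 3: A = π(d/2)² = π(1.1250e-02 m)² = 3.976e-04 m²
R_3 = (1.70×10^-8)(1490)/(3.976e-04) = 0.06371 Ω
R_total = R_1 + R_2 + R_3 = 0.356 Ω

0.356 Ω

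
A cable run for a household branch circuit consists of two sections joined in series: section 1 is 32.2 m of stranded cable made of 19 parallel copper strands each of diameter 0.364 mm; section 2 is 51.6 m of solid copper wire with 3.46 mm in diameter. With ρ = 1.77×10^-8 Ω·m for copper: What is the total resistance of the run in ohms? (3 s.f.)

0.385 Ω

Section 1: A_strand = π(1.8200e-04)² = 1.041e-07 m²; R₁ = ρL/(N·A_s) = (1.77×10^-8)(32.2)/(19×1.041e-07) = 0.2883 Ω
Section 2: A = π(d/2)² = π(1.7300e-03 m)² = 9.402e-06 m²
R₂ = (1.77×10^-8)(51.6)/(9.402e-06) = 0.09714 Ω
R = R₁ + R₂ = 0.385 Ω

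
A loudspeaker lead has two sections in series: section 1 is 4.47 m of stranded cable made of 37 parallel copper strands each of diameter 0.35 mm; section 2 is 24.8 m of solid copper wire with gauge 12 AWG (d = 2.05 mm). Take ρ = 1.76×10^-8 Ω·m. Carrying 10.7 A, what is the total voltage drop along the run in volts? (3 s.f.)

Section 1: A_strand = π(1.7500e-04)² = 9.621e-08 m²; R₁ = ρL/(N·A_s) = (1.76×10^-8)(4.47)/(37×9.621e-08) = 0.0221 Ω
Section 2: A = π(2.05/2 mm)² = π(1.0250e-03 m)² = 3.301e-06 m²
R₂ = (1.76×10^-8)(24.8)/(3.301e-06) = 0.1322 Ω
R = R₁ + R₂ = 0.1543 Ω
V = IR = 10.7 × 0.1543 = 1.65 V

1.65 V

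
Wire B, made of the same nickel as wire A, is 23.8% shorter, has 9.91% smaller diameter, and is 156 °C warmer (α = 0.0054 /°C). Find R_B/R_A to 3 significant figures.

1.73

R ∝ ρL/d² with ρ ∝ (1+αΔT), so R_B/R_A = (1 − 23.8/100) × (1 − 9.91/100)⁻² × (1 + 0.0054×156)
= 0.762 × 1.232 × 1.842 = 1.73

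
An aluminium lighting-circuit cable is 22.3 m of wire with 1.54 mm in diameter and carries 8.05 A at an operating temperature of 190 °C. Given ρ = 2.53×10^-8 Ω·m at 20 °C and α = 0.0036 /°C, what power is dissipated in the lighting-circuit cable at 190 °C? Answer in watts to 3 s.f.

31.6 W

A = π(d/2)² = π(7.7000e-04 m)² = 1.863e-06 m²
R₍20₎ = ρL/A = (2.53×10^-8)(22.3)/(1.863e-06) = 0.3029 Ω
R₍190₎ = R₍20₎(1 + αΔT) = 0.3029 × (1 + 0.0036×170) = 0.4883 Ω
P = I²R = (8.05)² × 0.4883 = 31.6 W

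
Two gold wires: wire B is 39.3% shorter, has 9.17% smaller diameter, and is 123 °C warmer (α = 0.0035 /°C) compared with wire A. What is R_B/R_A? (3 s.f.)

1.05

R ∝ ρL/d² with ρ ∝ (1+αΔT), so R_B/R_A = (1 − 39.3/100) × (1 − 9.17/100)⁻² × (1 + 0.0035×123)
= 0.607 × 1.212 × 1.431 = 1.05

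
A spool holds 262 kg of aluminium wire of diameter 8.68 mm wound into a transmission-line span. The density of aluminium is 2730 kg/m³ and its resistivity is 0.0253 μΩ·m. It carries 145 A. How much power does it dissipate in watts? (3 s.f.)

14600 W

ρ = 0.0253 μΩ·m = 2.53×10^-8 Ω·m
A = π(d/2)² = π(4.3400e-03 m)² = 5.9174e-05 m²
L = m/(density·A) = 262/(2730×5.9174e-05) = 1622 m
R = ρL/A = (2.53×10^-8)(1622)/(5.9174e-05) = 0.6934 Ω
P = I²R = (145)² × 0.6934 = 14600 W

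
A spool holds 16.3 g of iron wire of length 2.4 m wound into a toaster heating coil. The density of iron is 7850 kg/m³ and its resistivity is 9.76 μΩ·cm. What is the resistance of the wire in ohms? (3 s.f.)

ρ = 9.76 μΩ·cm = 9.76×10^-8 Ω·m
A = m/(density·L) = 0.0163/(7850×2.4) = 8.6518e-07 m²
R = ρL/A = (9.76×10^-8)(2.4)/(8.6518e-07) = 0.271 Ω

0.271 Ω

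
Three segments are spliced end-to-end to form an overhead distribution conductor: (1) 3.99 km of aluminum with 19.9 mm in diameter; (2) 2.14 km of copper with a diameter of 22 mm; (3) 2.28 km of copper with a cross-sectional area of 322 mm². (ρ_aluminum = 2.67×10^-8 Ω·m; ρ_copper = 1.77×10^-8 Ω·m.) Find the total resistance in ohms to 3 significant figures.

Seg 1: A = π(d/2)² = π(9.9500e-03 m)² = 3.110e-04 m²
R_1 = (2.67×10^-8)(3990)/(3.110e-04) = 0.3425 Ω
Seg 2: A = π(d/2)² = π(1.1000e-02 m)² = 3.801e-04 m²
R_2 = (1.77×10^-8)(2140)/(3.801e-04) = 0.09964 Ω
Seg 3: A = 322 mm² = 3.220e-04 m²
R_3 = (1.77×10^-8)(2280)/(3.220e-04) = 0.1253 Ω
R_total = R_1 + R_2 + R_3 = 0.567 Ω

0.567 Ω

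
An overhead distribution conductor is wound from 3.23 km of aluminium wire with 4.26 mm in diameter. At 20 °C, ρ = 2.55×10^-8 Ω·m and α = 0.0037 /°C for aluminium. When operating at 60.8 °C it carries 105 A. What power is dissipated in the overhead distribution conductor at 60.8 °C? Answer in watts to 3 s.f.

73300 W

A = π(d/2)² = π(2.1300e-03 m)² = 1.425e-05 m²
R₍20₎ = ρL/A = (2.55×10^-8)(3230)/(1.425e-05) = 5.779 Ω
R₍60.8₎ = R₍20₎(1 + αΔT) = 5.779 × (1 + 0.0037×40.8) = 6.651 Ω
P = I²R = (105)² × 6.651 = 73300 W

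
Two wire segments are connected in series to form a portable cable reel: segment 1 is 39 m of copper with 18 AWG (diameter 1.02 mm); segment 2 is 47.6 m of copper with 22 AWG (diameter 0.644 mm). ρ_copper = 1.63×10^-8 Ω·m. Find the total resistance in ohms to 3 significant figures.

Segment 1: A = π(1.02/2 mm)² = π(5.1000e-04 m)² = 8.171e-07 m²
R₁ = ρL/A = (1.63×10^-8)(39)/(8.171e-07) = 0.778 Ω
Segment 2: A = π(0.644/2 mm)² = π(3.2200e-04 m)² = 3.257e-07 m²
R₂ = (1.63×10^-8)(47.6)/(3.257e-07) = 2.382 Ω
R = R₁ + R₂ = 3.16 Ω

3.16 Ω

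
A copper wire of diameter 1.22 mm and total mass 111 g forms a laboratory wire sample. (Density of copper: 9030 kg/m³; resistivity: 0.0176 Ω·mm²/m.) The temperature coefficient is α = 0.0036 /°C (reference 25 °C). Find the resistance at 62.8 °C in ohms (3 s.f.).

0.180 Ω

ρ = 0.0176 Ω·mm²/m = 1.76×10^-8 Ω·m
A = π(d/2)² = π(6.1000e-04 m)² = 1.1690e-06 m²
L = m/(density·A) = 0.111/(9030×1.1690e-06) = 10.52 m
R = ρL/A = (1.76×10^-8)(10.52)/(1.1690e-06) = 0.1583 Ω
R(62.8 °C) = 0.1583 × (1 + 0.0036×37.8) = 0.180 Ω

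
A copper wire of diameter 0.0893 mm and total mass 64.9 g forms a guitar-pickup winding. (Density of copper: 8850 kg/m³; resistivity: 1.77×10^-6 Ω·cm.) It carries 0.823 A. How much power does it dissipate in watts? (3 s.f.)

2240 W

ρ = 1.77×10^-6 Ω·cm = 1.77×10^-8 Ω·m
A = π(d/2)² = π(4.4650e-05 m)² = 6.2631e-09 m²
L = m/(density·A) = 0.0649/(8850×6.2631e-09) = 1171 m
R = ρL/A = (1.77×10^-8)(1171)/(6.2631e-09) = 3309 Ω
P = I²R = (0.823)² × 3309 = 2240 W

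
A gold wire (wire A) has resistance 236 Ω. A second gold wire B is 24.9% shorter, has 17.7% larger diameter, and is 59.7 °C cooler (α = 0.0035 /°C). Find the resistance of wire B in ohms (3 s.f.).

101 Ω

R ∝ ρL/d² with ρ ∝ (1+αΔT), so R_B/R_A = (1 − 24.9/100) × (1 + 17.7/100)⁻² × (1 − 0.0035×59.7)
= 0.751 × 0.7218 × 0.7911 = 0.4288
R_B = 0.4288 × 236 = 101 Ω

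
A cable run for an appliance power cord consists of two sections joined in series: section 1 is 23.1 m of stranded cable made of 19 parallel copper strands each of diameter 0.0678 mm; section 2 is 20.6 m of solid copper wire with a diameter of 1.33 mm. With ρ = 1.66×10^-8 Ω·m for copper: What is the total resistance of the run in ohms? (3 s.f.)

Section 1: A_strand = π(3.3900e-05)² = 3.610e-09 m²; R₁ = ρL/(N·A_s) = (1.66×10^-8)(23.1)/(19×3.610e-09) = 5.59 Ω
Section 2: A = π(d/2)² = π(6.6500e-04 m)² = 1.389e-06 m²
R₂ = (1.66×10^-8)(20.6)/(1.389e-06) = 0.2461 Ω
R = R₁ + R₂ = 5.84 Ω

5.84 Ω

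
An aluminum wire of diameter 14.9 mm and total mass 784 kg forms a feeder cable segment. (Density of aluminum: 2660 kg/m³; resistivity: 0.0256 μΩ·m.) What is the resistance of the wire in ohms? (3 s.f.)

ρ = 0.0256 μΩ·m = 2.56×10^-8 Ω·m
A = π(d/2)² = π(7.4500e-03 m)² = 1.7437e-04 m²
L = m/(density·A) = 784/(2660×1.7437e-04) = 1690 m
R = ρL/A = (2.56×10^-8)(1690)/(1.7437e-04) = 0.248 Ω

0.248 Ω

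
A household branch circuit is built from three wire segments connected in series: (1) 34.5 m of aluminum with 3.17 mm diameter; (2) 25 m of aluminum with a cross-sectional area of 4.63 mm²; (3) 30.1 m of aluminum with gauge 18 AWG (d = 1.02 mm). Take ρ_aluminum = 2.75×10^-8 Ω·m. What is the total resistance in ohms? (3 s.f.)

1.28 Ω

Seg 1: A = π(d/2)² = π(1.5850e-03 m)² = 7.892e-06 m²
R_1 = (2.75×10^-8)(34.5)/(7.892e-06) = 0.1202 Ω
Seg 2: A = 4.63 mm² = 4.630e-06 m²
R_2 = (2.75×10^-8)(25)/(4.630e-06) = 0.1485 Ω
Seg 3: A = π(1.02/2 mm)² = π(5.1000e-04 m)² = 8.171e-07 m²
R_3 = (2.75×10^-8)(30.1)/(8.171e-07) = 1.013 Ω
R_total = R_1 + R_2 + R_3 = 1.28 Ω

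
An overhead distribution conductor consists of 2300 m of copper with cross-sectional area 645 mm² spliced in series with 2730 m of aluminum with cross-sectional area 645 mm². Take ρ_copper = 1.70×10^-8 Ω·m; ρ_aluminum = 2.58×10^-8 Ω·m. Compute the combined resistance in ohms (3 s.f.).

0.170 Ω

Segment 1: A = 645 mm² = 6.450e-04 m²
R₁ = ρL/A = (1.70×10^-8)(2300)/(6.450e-04) = 0.06062 Ω
R₂ = (2.58×10^-8)(2730)/(6.450e-04) = 0.1092 Ω
R = R₁ + R₂ = 0.170 Ω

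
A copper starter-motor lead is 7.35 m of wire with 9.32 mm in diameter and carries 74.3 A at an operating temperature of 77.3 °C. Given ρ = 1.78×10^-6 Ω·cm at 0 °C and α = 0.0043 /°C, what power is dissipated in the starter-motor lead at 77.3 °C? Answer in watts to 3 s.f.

14.1 W

ρ = 1.78×10^-6 Ω·cm = 1.78×10^-8 Ω·m
A = π(d/2)² = π(4.6600e-03 m)² = 6.822e-05 m²
R₍0₎ = ρL/A = (1.78×10^-8)(7.35)/(6.822e-05) = 0.001918 Ω
R₍77.3₎ = R₍0₎(1 + αΔT) = 0.001918 × (1 + 0.0043×77.3) = 0.002555 Ω
P = I²R = (74.3)² × 0.002555 = 14.1 W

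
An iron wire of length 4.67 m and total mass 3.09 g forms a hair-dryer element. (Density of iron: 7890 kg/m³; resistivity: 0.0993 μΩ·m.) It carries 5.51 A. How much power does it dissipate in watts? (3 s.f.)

168 W

ρ = 0.0993 μΩ·m = 9.93×10^-8 Ω·m
A = m/(density·L) = 0.00309/(7890×4.67) = 8.3862e-08 m²
R = ρL/A = (9.93×10^-8)(4.67)/(8.3862e-08) = 5.53 Ω
P = I²R = (5.51)² × 5.53 = 168 W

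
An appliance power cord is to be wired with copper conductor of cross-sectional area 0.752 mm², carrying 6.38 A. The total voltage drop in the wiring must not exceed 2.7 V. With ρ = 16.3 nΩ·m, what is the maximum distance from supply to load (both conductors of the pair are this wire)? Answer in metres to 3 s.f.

9.76 m

ρ = 16.3 nΩ·m = 1.63×10^-8 Ω·m
A = 0.752 mm² = 7.520e-07 m²
L_max = V_max·A/(2·ρI) = (2.7)(7.520e-07)/(2×1.63×10^-8×6.38) = 9.76 m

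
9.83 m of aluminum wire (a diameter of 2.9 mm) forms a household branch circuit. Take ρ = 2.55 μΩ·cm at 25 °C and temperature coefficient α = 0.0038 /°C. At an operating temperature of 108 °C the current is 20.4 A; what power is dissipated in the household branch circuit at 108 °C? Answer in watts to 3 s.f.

ρ = 2.55 μΩ·cm = 2.55×10^-8 Ω·m
A = π(d/2)² = π(1.4500e-03 m)² = 6.605e-06 m²
R₍25₎ = ρL/A = (2.55×10^-8)(9.83)/(6.605e-06) = 0.03795 Ω
R₍108₎ = R₍25₎(1 + αΔT) = 0.03795 × (1 + 0.0038×83) = 0.04992 Ω
P = I²R = (20.4)² × 0.04992 = 20.8 W

20.8 W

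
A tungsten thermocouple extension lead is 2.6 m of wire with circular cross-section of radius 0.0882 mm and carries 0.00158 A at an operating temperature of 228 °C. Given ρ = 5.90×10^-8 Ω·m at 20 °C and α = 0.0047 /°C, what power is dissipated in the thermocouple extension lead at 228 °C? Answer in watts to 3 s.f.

3.10×10^-5 W

A = πr² = π(8.8200e-05 m)² = 2.444e-08 m²
R₍20₎ = ρL/A = (5.90×10^-8)(2.6)/(2.444e-08) = 6.277 Ω
R₍228₎ = R₍20₎(1 + αΔT) = 6.277 × (1 + 0.0047×208) = 12.41 Ω
P = I²R = (0.00158)² × 12.41 = 3.10×10^-5 W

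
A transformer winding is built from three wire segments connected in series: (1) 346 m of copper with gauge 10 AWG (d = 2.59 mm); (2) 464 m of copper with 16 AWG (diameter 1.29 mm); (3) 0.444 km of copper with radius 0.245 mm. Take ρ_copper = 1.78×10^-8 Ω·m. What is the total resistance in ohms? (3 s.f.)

49.4 Ω

Seg 1: A = π(2.59/2 mm)² = π(1.2950e-03 m)² = 5.269e-06 m²
R_1 = (1.78×10^-8)(346)/(5.269e-06) = 1.169 Ω
Seg 2: A = π(1.29/2 mm)² = π(6.4500e-04 m)² = 1.307e-06 m²
R_2 = (1.78×10^-8)(464)/(1.307e-06) = 6.319 Ω
Seg 3: A = πr² = π(2.4500e-04 m)² = 1.886e-07 m²
R_3 = (1.78×10^-8)(444)/(1.886e-07) = 41.91 Ω
R_total = R_1 + R_2 + R_3 = 49.4 Ω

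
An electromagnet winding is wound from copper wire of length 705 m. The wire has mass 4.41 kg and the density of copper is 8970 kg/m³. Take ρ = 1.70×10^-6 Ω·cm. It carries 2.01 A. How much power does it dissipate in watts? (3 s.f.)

ρ = 1.70×10^-6 Ω·cm = 1.70×10^-8 Ω·m
A = m/(density·L) = 4.41/(8970×705) = 6.9736e-07 m²
R = ρL/A = (1.70×10^-8)(705)/(6.9736e-07) = 17.19 Ω
P = I²R = (2.01)² × 17.19 = 69.4 W

69.4 W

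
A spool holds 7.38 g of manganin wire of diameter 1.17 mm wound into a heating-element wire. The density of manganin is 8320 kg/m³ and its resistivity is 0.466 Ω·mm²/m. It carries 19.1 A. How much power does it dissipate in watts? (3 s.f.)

130 W

ρ = 0.466 Ω·mm²/m = 4.66×10^-7 Ω·m
A = π(d/2)² = π(5.8500e-04 m)² = 1.0751e-06 m²
L = m/(density·A) = 0.00738/(8320×1.0751e-06) = 0.825 m
R = ρL/A = (4.66×10^-7)(0.825)/(1.0751e-06) = 0.3576 Ω
P = I²R = (19.1)² × 0.3576 = 130 W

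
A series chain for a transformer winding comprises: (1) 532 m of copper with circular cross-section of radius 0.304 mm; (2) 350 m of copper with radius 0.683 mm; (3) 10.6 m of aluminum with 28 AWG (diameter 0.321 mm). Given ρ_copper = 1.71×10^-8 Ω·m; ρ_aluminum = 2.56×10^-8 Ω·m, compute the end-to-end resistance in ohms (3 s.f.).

38.8 Ω

Seg 1: A = πr² = π(3.0400e-04 m)² = 2.903e-07 m²
R_1 = (1.71×10^-8)(532)/(2.903e-07) = 31.33 Ω
Seg 2: A = πr² = π(6.8300e-04 m)² = 1.466e-06 m²
R_2 = (1.71×10^-8)(350)/(1.466e-06) = 4.084 Ω
Seg 3: A = π(0.321/2 mm)² = π(1.6050e-04 m)² = 8.093e-08 m²
R_3 = (2.56×10^-8)(10.6)/(8.093e-08) = 3.353 Ω
R_total = R_1 + R_2 + R_3 = 38.8 Ω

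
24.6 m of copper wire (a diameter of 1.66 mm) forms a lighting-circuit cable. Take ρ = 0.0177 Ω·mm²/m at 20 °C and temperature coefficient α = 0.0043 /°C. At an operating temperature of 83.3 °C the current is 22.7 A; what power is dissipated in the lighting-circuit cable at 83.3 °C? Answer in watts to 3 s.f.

ρ = 0.0177 Ω·mm²/m = 1.77×10^-8 Ω·m
A = π(d/2)² = π(8.3000e-04 m)² = 2.164e-06 m²
R₍20₎ = ρL/A = (1.77×10^-8)(24.6)/(2.164e-06) = 0.2012 Ω
R₍83.3₎ = R₍20₎(1 + αΔT) = 0.2012 × (1 + 0.0043×63.3) = 0.2559 Ω
P = I²R = (22.7)² × 0.2559 = 132 W

132 W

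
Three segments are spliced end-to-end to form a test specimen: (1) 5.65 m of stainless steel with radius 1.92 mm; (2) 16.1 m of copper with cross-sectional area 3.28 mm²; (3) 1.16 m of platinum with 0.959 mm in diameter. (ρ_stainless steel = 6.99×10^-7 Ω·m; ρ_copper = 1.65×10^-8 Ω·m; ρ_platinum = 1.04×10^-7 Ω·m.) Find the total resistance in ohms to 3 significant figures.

Seg 1: A = πr² = π(1.9200e-03 m)² = 1.158e-05 m²
R_1 = (6.99×10^-7)(5.65)/(1.158e-05) = 0.341 Ω
Seg 2: A = 3.28 mm² = 3.280e-06 m²
R_2 = (1.65×10^-8)(16.1)/(3.280e-06) = 0.08099 Ω
Seg 3: A = π(d/2)² = π(4.7950e-04 m)² = 7.223e-07 m²
R_3 = (1.04×10^-7)(1.16)/(7.223e-07) = 0.167 Ω
R_total = R_1 + R_2 + R_3 = 0.589 Ω

0.589 Ω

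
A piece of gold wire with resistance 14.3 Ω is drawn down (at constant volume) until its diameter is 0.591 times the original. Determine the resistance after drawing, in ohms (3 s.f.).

117 Ω

Volume constant ⇒ L' = L/r² with r = 0.591. R' = ρL'/A' = ρ(L/r²)/(πr²d₀²/4) = R/r⁴.
R' = 8.197 × 14.3 = 117 Ω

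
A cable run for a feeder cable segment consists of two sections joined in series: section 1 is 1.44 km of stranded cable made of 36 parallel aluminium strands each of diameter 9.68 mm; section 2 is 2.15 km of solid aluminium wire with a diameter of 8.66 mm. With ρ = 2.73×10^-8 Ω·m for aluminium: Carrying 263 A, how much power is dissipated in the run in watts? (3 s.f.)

Section 1: A_strand = π(4.8400e-03)² = 7.359e-05 m²; R₁ = ρL/(N·A_s) = (2.73×10^-8)(1440)/(36×7.359e-05) = 0.01484 Ω
Section 2: A = π(d/2)² = π(4.3300e-03 m)² = 5.890e-05 m²
R₂ = (2.73×10^-8)(2150)/(5.890e-05) = 0.9965 Ω
R = R₁ + R₂ = 1.011 Ω
P = I²R = (263)² × 1.011 = 70000 W

70000 W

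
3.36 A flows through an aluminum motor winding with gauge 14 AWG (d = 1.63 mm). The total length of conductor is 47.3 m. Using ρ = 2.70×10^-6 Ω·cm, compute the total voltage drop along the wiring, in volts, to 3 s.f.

ρ = 2.70×10^-6 Ω·cm = 2.70×10^-8 Ω·m
A = π(1.63/2 mm)² = π(8.1500e-04 m)² = 2.087e-06 m²
R = ρL/A = (2.70×10^-8)(47.3)/(2.087e-06) = 0.612 Ω
V = IR = 3.36 × 0.612 = 2.06 V

2.06 V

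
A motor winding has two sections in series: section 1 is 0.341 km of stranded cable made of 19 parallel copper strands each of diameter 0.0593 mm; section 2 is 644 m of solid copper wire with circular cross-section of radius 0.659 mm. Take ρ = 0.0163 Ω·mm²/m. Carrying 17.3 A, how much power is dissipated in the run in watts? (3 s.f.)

34000 W

ρ = 0.0163 Ω·mm²/m = 1.63×10^-8 Ω·m
Section 1: A_strand = π(2.9650e-05)² = 2.762e-09 m²; R₁ = ρL/(N·A_s) = (1.63×10^-8)(341)/(19×2.762e-09) = 105.9 Ω
Section 2: A = πr² = π(6.5900e-04 m)² = 1.364e-06 m²
R₂ = (1.63×10^-8)(644)/(1.364e-06) = 7.694 Ω
R = R₁ + R₂ = 113.6 Ω
P = I²R = (17.3)² × 113.6 = 34000 W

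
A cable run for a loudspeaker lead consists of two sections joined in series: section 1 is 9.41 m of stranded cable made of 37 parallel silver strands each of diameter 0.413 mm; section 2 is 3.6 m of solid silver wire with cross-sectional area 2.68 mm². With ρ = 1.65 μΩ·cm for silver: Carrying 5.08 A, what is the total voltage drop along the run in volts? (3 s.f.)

0.272 V

ρ = 1.65 μΩ·cm = 1.65×10^-8 Ω·m
Section 1: A_strand = π(2.0650e-04)² = 1.340e-07 m²; R₁ = ρL/(N·A_s) = (1.65×10^-8)(9.41)/(37×1.340e-07) = 0.03132 Ω
Section 2: A = 2.68 mm² = 2.680e-06 m²
R₂ = (1.65×10^-8)(3.6)/(2.680e-06) = 0.02216 Ω
R = R₁ + R₂ = 0.05349 Ω
V = IR = 5.08 × 0.05349 = 0.272 V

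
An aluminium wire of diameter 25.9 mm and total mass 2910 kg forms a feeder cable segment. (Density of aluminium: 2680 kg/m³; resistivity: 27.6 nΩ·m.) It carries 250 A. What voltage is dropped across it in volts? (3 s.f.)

ρ = 27.6 nΩ·m = 2.76×10^-8 Ω·m
A = π(d/2)² = π(1.2950e-02 m)² = 5.2685e-04 m²
L = m/(density·A) = 2910/(2680×5.2685e-04) = 2061 m
R = ρL/A = (2.76×10^-8)(2061)/(5.2685e-04) = 0.108 Ω
V = IR = 250 × 0.108 = 27.0 V

27.0 V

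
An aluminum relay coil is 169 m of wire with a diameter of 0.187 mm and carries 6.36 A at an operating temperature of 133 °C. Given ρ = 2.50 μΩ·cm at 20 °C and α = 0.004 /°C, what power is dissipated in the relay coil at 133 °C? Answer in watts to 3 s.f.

9040 W

ρ = 2.50 μΩ·cm = 2.50×10^-8 Ω·m
A = π(d/2)² = π(9.3500e-05 m)² = 2.746e-08 m²
R₍20₎ = ρL/A = (2.50×10^-8)(169)/(2.746e-08) = 153.8 Ω
R₍133₎ = R₍20₎(1 + αΔT) = 153.8 × (1 + 0.004×113) = 223.4 Ω
P = I²R = (6.36)² × 223.4 = 9040 W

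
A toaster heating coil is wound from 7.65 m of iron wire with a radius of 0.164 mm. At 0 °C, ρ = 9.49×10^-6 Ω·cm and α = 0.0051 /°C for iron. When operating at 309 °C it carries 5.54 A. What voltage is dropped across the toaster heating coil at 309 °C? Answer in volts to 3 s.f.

ρ = 9.49×10^-6 Ω·cm = 9.49×10^-8 Ω·m
A = πr² = π(1.6400e-04 m)² = 8.450e-08 m²
R₍0₎ = ρL/A = (9.49×10^-8)(7.65)/(8.450e-08) = 8.592 Ω
R₍309₎ = R₍0₎(1 + αΔT) = 8.592 × (1 + 0.0051×309) = 22.13 Ω
V = IR = 5.54 × 22.13 = 123 V

123 V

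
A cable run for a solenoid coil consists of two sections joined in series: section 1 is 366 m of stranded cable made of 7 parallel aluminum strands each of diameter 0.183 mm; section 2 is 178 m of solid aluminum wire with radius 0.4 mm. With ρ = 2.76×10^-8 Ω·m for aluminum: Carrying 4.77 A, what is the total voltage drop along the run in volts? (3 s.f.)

308 V

Section 1: A_strand = π(9.1500e-05)² = 2.630e-08 m²; R₁ = ρL/(N·A_s) = (2.76×10^-8)(366)/(7×2.630e-08) = 54.87 Ω
Section 2: A = πr² = π(4.0000e-04 m)² = 5.027e-07 m²
R₂ = (2.76×10^-8)(178)/(5.027e-07) = 9.774 Ω
R = R₁ + R₂ = 64.64 Ω
V = IR = 4.77 × 64.64 = 308 V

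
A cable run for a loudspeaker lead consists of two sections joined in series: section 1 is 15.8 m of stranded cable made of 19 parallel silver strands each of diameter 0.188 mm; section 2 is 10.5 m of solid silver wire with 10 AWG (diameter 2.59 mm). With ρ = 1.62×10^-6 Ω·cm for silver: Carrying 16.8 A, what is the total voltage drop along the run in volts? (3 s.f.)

ρ = 1.62×10^-6 Ω·cm = 1.62×10^-8 Ω·m
Section 1: A_strand = π(9.4000e-05)² = 2.776e-08 m²; R₁ = ρL/(N·A_s) = (1.62×10^-8)(15.8)/(19×2.776e-08) = 0.4853 Ω
Section 2: A = π(2.59/2 mm)² = π(1.2950e-03 m)² = 5.269e-06 m²
R₂ = (1.62×10^-8)(10.5)/(5.269e-06) = 0.03229 Ω
R = R₁ + R₂ = 0.5176 Ω
V = IR = 16.8 × 0.5176 = 8.70 V

8.70 V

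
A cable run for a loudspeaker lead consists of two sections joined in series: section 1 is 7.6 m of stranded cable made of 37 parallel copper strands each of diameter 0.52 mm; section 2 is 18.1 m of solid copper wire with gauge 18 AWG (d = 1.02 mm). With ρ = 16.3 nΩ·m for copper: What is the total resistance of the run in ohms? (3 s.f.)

ρ = 16.3 nΩ·m = 1.63×10^-8 Ω·m
Section 1: A_strand = π(2.6000e-04)² = 2.124e-07 m²; R₁ = ρL/(N·A_s) = (1.63×10^-8)(7.6)/(37×2.124e-07) = 0.01577 Ω
Section 2: A = π(1.02/2 mm)² = π(5.1000e-04 m)² = 8.171e-07 m²
R₂ = (1.63×10^-8)(18.1)/(8.171e-07) = 0.3611 Ω
R = R₁ + R₂ = 0.377 Ω

0.377 Ω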